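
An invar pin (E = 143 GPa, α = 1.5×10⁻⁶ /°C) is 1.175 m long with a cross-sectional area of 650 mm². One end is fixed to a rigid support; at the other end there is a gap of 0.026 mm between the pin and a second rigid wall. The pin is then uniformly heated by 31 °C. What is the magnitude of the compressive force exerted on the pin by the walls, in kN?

If the wall were absent the pin would grow by αΔT L = 1.5×10⁻⁶ × 31 × 1175 = 0.05464 mm.
The gap closes (δ_free > 0.026 mm) and the wall then resists a further 0.05464 − 0.026 = 0.02864 mm of expansion.
Compatibility: PL/(AE) = 0.02864 mm, so σ = P/A = E × (0.02864/1175) = 3.485 MPa.
Force on the wall = σA = 3.485 × 650 mm² = 2.265 kN.

P ≈ 2.27 kN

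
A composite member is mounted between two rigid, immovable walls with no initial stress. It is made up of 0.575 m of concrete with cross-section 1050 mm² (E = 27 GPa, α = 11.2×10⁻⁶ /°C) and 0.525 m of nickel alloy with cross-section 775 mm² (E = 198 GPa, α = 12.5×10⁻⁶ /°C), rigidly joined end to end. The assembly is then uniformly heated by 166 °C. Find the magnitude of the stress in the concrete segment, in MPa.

σ ≈ 86.7 MPa (compressive)

If the supports were absent, the total length change would be Σ αᵢΔT Lᵢ = 11.2×10⁻⁶×166×575 + 12.5×10⁻⁶×166×525 = 2.158 mm.
The rigid supports impose zero overall length change; the single axial force P common to all segments must satisfy P Σ Lᵢ/(AᵢEᵢ) = δ_free.
Σ Lᵢ/(AᵢEᵢ) = 575/(1050×27×10³) + 525/(775×198×10³) = 2.37×10⁻⁵ mm/N.
Hence P = δ_free / Σ(L/AE) = 2.158/2.37×10⁻⁵ = 91.06 kN (compressive).
σ_{concrete} = P / A = 91060 / 1050 = 86.72 MPa.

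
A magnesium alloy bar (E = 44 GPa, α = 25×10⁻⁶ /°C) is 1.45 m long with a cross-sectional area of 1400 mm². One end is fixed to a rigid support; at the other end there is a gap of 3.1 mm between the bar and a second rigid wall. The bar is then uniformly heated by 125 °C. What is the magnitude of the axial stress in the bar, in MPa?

σ ≈ 43.4 MPa (compressive)

If the wall were absent the bar would grow by αΔT L = 25×10⁻⁶ × 125 × 1450 = 4.531 mm.
This exceeds the 3.1 mm gap, so the wall pushes back. The portion of expansion that must be recovered elastically is δ_free − gap = 4.531 − 3.1 = 1.431 mm.
That suppressed elongation corresponds to σ = E·Δ/L = 44×10³ × 1.431/1450 = 43.43 MPa.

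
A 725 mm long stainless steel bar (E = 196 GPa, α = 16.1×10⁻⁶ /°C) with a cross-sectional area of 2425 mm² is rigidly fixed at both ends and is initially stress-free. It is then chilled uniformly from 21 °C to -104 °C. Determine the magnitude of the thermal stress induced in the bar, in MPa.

σ ≈ 394 MPa (tensile)

Because both ends are immovable the net strain is zero, and the suppressed thermal strain is αΔT = 16.1×10⁻⁶ × 125 = 2012.5×10⁻⁶.
σ = EαΔT = 196×10³ × 16.1×10⁻⁶ × 125 = 394.5 MPa (tensile; the bar is trying to contract).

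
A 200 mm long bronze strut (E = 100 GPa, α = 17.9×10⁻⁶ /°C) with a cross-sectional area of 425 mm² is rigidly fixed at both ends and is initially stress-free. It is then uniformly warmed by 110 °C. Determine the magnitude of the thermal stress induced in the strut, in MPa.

With length fixed, the mechanical strain must cancel the thermal strain αΔT = 17.9×10⁻⁶ × 110 = 1969×10⁻⁶.
σ = EαΔT = 100×10³ × 17.9×10⁻⁶ × 110 = 196.9 MPa (compressive; the strut is trying to expand).

σ ≈ 197 MPa (compressive)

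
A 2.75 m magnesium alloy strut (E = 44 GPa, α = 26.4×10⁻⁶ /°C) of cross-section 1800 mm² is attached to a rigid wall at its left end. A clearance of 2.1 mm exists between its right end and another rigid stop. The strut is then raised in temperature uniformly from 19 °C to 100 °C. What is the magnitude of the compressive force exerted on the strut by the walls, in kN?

Free thermal elongation = αΔT L = 26.4×10⁻⁶ × 81 × 2750 = 5.881 mm.
The gap closes (δ_free > 2.1 mm) and the wall then resists a further 5.881 − 2.1 = 3.781 mm of expansion.
Compatibility: PL/(AE) = 3.781 mm, so σ = P/A = E × (3.781/2750) = 60.49 MPa.
P = σA = 60.49 × 1800 = 108.9 kN.

P ≈ 109 kN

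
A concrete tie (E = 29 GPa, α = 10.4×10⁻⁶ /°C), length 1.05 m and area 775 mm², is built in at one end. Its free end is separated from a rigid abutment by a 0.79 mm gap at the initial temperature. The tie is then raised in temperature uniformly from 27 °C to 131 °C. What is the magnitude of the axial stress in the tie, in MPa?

Unrestrained expansion: δ_free = αΔT L = 10.4×10⁻⁶ × 104 × 1050 = 1.136 mm.
After closing the 0.79 mm clearance, 1.136 − 0.79 = 0.3457 mm of expansion remains to be suppressed by the wall.
That suppressed elongation corresponds to σ = E·Δ/L = 29×10³ × 0.3457/1050 = 9.547 MPa.

σ ≈ 9.55 MPa (compressive)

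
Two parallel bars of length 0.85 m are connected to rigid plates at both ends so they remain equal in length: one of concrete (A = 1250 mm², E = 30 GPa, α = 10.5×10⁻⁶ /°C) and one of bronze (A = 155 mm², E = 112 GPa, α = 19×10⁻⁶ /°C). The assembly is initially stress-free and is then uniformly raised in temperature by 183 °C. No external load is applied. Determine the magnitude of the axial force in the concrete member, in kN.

P ≈ 18.5 kN (tensile in the concrete)

Both members must finish at the same length. With the larger α, the bronze tends to over-expand; the plates restrain it, putting the bronze in compression and the concrete in tension. With no external load the two internal forces are equal and opposite, magnitude P.
Setting the final lengths equal and cancelling L: (α₁ − α₂)ΔT = P/(A₁E₁) + P/(A₂E₂).
|α₁ − α₂|·ΔT = 8.5×10⁻⁶ × 183 = 0.001556.
1/(A₁E₁) + 1/(A₂E₂) = 1/(1250×30×10³) + 1/(155×112×10³) = 8.427×10⁻⁸ N⁻¹.
So P = 0.001556 / 8.427×10⁻⁸ = 18.46 kN.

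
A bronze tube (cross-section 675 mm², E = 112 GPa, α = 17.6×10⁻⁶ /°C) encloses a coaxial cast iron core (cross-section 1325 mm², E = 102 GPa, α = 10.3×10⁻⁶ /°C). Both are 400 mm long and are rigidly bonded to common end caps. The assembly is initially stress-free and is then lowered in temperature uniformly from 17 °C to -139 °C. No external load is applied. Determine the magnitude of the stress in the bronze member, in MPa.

σ ≈ 81.8 MPa (tensile)

Equilibrium of a rigid end plate with no external load gives equal and opposite internal forces ±P in the two members. Since α_{bronze} > α_{cast iron}, cooling drives the bronze into tension and the cast iron into compression.
Compatibility of the two members (thermal + elastic change equal): (α₁ − α₂)ΔT = P·[1/(A₁E₁) + 1/(A₂E₂)].
|α₁ − α₂|·ΔT = 7.3×10⁻⁶ × 156 = 0.001139.
1/(A₁E₁) + 1/(A₂E₂) = 1/(675×112×10³) + 1/(1325×102×10³) = 2.063×10⁻⁸ N⁻¹.
So P = 0.001139 / 2.063×10⁻⁸ = 55.21 kN.
σ_{bronze} = P/A₁ = 55210/675 = 81.79 MPa, tensile.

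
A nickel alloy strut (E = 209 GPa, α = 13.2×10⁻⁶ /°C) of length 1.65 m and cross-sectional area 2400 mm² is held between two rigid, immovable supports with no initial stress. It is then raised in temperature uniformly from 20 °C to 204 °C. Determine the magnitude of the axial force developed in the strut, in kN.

With zero net strain, σ = E·αΔT = 209 GPa × 13.2×10⁻⁶ × 184 = 507.6 MPa.
Then P = σA = 507.6 × 2400 mm² = 1218 kN, compressive.

P ≈ 1220 kN (compressive)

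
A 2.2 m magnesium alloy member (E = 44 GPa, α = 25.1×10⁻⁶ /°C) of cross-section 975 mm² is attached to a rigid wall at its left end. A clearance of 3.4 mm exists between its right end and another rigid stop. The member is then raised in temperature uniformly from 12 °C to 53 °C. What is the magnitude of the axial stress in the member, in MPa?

σ ≈ 0 MPa

If the wall were absent the member would grow by αΔT L = 25.1×10⁻⁶ × 41 × 2200 = 2.264 mm.
Since δ_free = 2.26 mm is less than the 3.4 mm gap, the member never touches the wall. No axial force develops.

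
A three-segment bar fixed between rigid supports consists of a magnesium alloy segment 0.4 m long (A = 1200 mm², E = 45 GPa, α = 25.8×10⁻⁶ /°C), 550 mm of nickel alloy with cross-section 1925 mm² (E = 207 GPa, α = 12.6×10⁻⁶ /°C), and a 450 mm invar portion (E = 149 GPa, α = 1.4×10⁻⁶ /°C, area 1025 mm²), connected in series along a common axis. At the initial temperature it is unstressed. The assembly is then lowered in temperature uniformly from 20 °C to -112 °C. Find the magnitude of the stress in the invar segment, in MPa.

If the supports were absent, the total length change would be Σ αᵢΔT Lᵢ = 25.8×10⁻⁶×132×400 + 12.6×10⁻⁶×132×550 + 1.4×10⁻⁶×132×450 = 2.36 mm.
The rigid supports impose zero overall length change; the single axial force P common to all segments must satisfy P Σ Lᵢ/(AᵢEᵢ) = δ_free.
Σ Lᵢ/(AᵢEᵢ) = 400/(1200×45×10³) + 550/(1925×207×10³) + 450/(1025×149×10³) = 1.173×10⁻⁵ mm/N.
P = 2.36 / 1.173×10⁻⁵ = 201100 N = 201.1 kN, tensile.
σ_{invar} = P / A = 201100 / 1025 = 196.2 MPa.

σ ≈ 196 MPa (tensile)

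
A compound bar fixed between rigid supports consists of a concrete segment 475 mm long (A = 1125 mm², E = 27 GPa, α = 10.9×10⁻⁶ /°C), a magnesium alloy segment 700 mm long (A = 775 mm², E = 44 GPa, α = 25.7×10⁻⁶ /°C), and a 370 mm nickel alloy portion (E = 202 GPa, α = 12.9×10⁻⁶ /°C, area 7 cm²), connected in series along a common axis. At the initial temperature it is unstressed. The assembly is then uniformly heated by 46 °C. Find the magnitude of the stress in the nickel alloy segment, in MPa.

If the supports were absent, the total length change would be Σ αᵢΔT Lᵢ = 10.9×10⁻⁶×46×475 + 25.7×10⁻⁶×46×700 + 12.9×10⁻⁶×46×370 = 1.285 mm.
The walls prevent any net length change, so an axial force P (same in every segment) develops. Compatibility: P · Σ Lᵢ/(AᵢEᵢ) = δ_free.
The series flexibility is Σ Lᵢ/(AᵢEᵢ) = 475/(1125×27×10³) + 700/(775×44×10³) + 370/(700×202×10³) = 3.878×10⁻⁵ mm/N.
So P = 1.285 / 3.878×10⁻⁵ = 33.14 kN, compressive.
σ_{nickel alloy} = P / A = 33140 / 700 = 47.34 MPa.

σ ≈ 47.3 MPa (compressive)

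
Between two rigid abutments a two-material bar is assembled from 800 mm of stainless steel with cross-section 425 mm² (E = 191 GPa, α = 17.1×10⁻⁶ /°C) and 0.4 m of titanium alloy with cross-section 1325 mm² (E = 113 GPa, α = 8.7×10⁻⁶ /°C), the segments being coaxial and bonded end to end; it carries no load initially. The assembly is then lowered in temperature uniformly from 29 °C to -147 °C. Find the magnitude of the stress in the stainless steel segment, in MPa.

σ ≈ 567 MPa (tensile)

With the walls removed the bar would change length by δ_free = Σ αᵢΔT Lᵢ = 17.1×10⁻⁶×176×800 + 8.7×10⁻⁶×176×400 = 3.02 mm.
The walls prevent any net length change, so an axial force P (same in every segment) develops. Compatibility: P · Σ Lᵢ/(AᵢEᵢ) = δ_free.
The series flexibility is Σ Lᵢ/(AᵢEᵢ) = 800/(425×191×10³) + 400/(1325×113×10³) = 1.253×10⁻⁵ mm/N.
P = 3.02 / 1.253×10⁻⁵ = 241100 N = 241.1 kN, tensile.
σ_{stainless steel} = P / A = 241100 / 425 = 567.3 MPa.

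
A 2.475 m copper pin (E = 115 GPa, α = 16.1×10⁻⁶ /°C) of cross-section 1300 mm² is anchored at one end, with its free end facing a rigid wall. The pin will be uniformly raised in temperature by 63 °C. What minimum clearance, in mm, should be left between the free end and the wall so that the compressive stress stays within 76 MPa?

g ≈ 0.875 mm

Free expansion if unrestrained: δ_free = αΔT L = 16.1×10⁻⁶ × 63 × 2475 = 2.51 mm.
A stress of 76 MPa corresponds to the wall pushing the pin back by σL/E = 76×2475/(115×10³) = 1.636 mm.
The gap must absorb the remainder: g_min = 2.51 − 1.636 = 0.8747 mm.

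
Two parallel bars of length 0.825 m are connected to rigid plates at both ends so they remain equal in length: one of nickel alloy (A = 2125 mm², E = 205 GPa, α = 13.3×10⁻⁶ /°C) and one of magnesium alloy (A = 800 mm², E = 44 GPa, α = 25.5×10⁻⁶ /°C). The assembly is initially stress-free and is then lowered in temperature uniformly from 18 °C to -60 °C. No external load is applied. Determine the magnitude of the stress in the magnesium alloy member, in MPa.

σ ≈ 38.7 MPa (tensile)

Both members must finish at the same length. With the larger α, the magnesium alloy tends to over-contract; the plates restrain it, putting the magnesium alloy in tension and the nickel alloy in compression. With no external load the two internal forces are equal and opposite, magnitude P.
Setting the final lengths equal and cancelling L: (α₁ − α₂)ΔT = P/(A₁E₁) + P/(A₂E₂).
|α₁ − α₂|·ΔT = 12.2×10⁻⁶ × 78 = 0.0009516.
1/(A₁E₁) + 1/(A₂E₂) = 1/(2125×205×10³) + 1/(800×44×10³) = 3.07×10⁻⁸ N⁻¹.
P = 0.0009516 / 3.07×10⁻⁸ = 30990 N = 30.99 kN.
σ_{magnesium alloy} = P/A₂ = 30990/800 = 38.74 MPa, tensile.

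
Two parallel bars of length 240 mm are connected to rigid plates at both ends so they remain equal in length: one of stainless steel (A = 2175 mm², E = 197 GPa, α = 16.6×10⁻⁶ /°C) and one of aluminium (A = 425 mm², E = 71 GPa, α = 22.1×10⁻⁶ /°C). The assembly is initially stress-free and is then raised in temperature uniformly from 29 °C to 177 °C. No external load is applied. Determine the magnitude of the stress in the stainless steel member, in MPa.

σ ≈ 10.6 MPa (tensile)

The aluminium has the larger α, so on heating it would change length more than the stainless steel if both were free. The rigid plates force a common final length, so the aluminium is put into compression and the stainless steel into tension, with equal and opposite forces P (no external load).
Setting the final lengths equal and cancelling L: (α₁ − α₂)ΔT = P/(A₁E₁) + P/(A₂E₂).
|α₁ − α₂|·ΔT = 5.5×10⁻⁶ × 148 = 0.000814.
1/(A₁E₁) + 1/(A₂E₂) = 1/(2175×197×10³) + 1/(425×71×10³) = 3.547×10⁻⁸ N⁻¹.
P = 0.000814 / 3.547×10⁻⁸ = 22950 N = 22.95 kN.
σ_{stainless steel} = P/A₁ = 22950/2175 = 10.55 MPa, tensile.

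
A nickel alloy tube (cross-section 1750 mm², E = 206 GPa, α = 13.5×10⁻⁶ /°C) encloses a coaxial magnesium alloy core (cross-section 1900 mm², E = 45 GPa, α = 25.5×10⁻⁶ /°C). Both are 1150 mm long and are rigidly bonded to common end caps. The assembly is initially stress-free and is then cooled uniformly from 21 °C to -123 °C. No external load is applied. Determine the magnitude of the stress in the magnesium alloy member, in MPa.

σ ≈ 62.9 MPa (tensile)

Both members must finish at the same length. With the larger α, the magnesium alloy tends to over-contract; the plates restrain it, putting the magnesium alloy in tension and the nickel alloy in compression. With no external load the two internal forces are equal and opposite, magnitude P.
Setting the final lengths equal and cancelling L: (α₁ − α₂)ΔT = P/(A₁E₁) + P/(A₂E₂).
|α₁ − α₂|·ΔT = 12×10⁻⁶ × 144 = 0.001728.
1/(A₁E₁) + 1/(A₂E₂) = 1/(1750×206×10³) + 1/(1900×45×10³) = 1.447×10⁻⁸ N⁻¹.
So P = 0.001728 / 1.447×10⁻⁸ = 119.4 kN.
σ_{magnesium alloy} = P/A₂ = 119400/1900 = 62.85 MPa, tensile.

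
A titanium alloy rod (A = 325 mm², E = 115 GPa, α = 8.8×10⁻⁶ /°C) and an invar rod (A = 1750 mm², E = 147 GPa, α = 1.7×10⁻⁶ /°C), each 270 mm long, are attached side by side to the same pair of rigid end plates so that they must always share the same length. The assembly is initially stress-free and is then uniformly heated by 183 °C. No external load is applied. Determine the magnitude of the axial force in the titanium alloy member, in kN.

P ≈ 42.4 kN (compressive in the titanium alloy)

Both members must finish at the same length. With the larger α, the titanium alloy tends to over-expand; the plates restrain it, putting the titanium alloy in compression and the invar in tension. With no external load the two internal forces are equal and opposite, magnitude P.
Setting the final lengths equal and cancelling L: (α₁ − α₂)ΔT = P/(A₁E₁) + P/(A₂E₂).
|α₁ − α₂|·ΔT = 7.1×10⁻⁶ × 183 = 0.001299.
1/(A₁E₁) + 1/(A₂E₂) = 1/(325×115×10³) + 1/(1750×147×10³) = 3.064×10⁻⁸ N⁻¹.
So P = 0.001299 / 3.064×10⁻⁸ = 42.4 kN.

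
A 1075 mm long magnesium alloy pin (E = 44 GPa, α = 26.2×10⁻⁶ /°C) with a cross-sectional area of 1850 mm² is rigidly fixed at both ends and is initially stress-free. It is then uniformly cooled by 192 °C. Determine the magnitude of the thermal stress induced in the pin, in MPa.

The supports are rigid, so the total axial strain is zero. The restrained thermal strain is ε = αΔT = 26.2×10⁻⁶ × 192 = 5030.4×10⁻⁶.
σ = EαΔT = 44×10³ × 26.2×10⁻⁶ × 192 = 221.3 MPa (tensile; the pin is trying to contract).

σ ≈ 221 MPa (tensile)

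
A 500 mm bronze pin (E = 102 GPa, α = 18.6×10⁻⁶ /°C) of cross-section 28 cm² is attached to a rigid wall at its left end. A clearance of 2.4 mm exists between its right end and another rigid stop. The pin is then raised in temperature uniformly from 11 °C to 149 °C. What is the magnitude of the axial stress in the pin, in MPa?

σ ≈ 0 MPa

Free thermal elongation = αΔT L = 18.6×10⁻⁶ × 138 × 500 = 1.283 mm.
Since δ_free = 1.28 mm is less than the 2.4 mm gap, the pin never touches the wall. No axial force develops.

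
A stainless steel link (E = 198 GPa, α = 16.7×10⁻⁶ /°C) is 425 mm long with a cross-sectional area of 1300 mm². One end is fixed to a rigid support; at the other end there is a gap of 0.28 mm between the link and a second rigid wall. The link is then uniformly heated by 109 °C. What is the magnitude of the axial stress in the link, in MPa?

σ ≈ 230 MPa (compressive)

Free thermal elongation = αΔT L = 16.7×10⁻⁶ × 109 × 425 = 0.7736 mm.
This exceeds the 0.28 mm gap, so the wall pushes back. The portion of expansion that must be recovered elastically is δ_free − gap = 0.7736 − 0.28 = 0.4936 mm.
So σ = E(δ_free − g)/L = 198×10³ × 0.4936/425 = 230 MPa.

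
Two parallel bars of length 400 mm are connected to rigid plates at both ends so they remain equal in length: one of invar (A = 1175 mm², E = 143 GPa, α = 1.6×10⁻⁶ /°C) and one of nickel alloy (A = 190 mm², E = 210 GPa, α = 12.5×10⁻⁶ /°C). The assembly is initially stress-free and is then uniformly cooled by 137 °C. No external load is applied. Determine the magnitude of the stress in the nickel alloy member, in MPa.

The nickel alloy has the larger α, so on cooling it would change length more than the invar if both were free. The rigid plates force a common final length, so the nickel alloy is put into tension and the invar into compression, with equal and opposite forces P (no external load).
Equating the net (thermal + elastic) strains gives |α₁ − α₂|·ΔT = P·[1/(A₁E₁) + 1/(A₂E₂)].
|α₁ − α₂|·ΔT = 10.9×10⁻⁶ × 137 = 0.001493.
1/(A₁E₁) + 1/(A₂E₂) = 1/(1175×143×10³) + 1/(190×210×10³) = 3.101×10⁻⁸ N⁻¹.
P = 0.001493 / 3.101×10⁻⁸ = 48150 N = 48.15 kN.
σ_{nickel alloy} = P/A₂ = 48150/190 = 253.4 MPa, tensile.

σ ≈ 253 MPa (tensile)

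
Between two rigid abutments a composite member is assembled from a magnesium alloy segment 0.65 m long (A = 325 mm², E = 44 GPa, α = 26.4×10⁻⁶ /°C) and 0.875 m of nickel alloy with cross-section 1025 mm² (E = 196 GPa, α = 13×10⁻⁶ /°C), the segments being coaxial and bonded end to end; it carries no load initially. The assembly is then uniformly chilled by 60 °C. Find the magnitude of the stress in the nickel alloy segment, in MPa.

With the walls removed the bar would change length by δ_free = Σ αᵢΔT Lᵢ = 26.4×10⁻⁶×60×650 + 13×10⁻⁶×60×875 = 1.712 mm.
The walls prevent any net length change, so an axial force P (same in every segment) develops. Compatibility: P · Σ Lᵢ/(AᵢEᵢ) = δ_free.
Σ Lᵢ/(AᵢEᵢ) = 650/(325×44×10³) + 875/(1025×196×10³) = 4.981×10⁻⁵ mm/N.
P = 1.712 / 4.981×10⁻⁵ = 34370 N = 34.37 kN, tensile.
σ_{nickel alloy} = P / A = 34370 / 1025 = 33.53 MPa.

σ ≈ 33.5 MPa (tensile)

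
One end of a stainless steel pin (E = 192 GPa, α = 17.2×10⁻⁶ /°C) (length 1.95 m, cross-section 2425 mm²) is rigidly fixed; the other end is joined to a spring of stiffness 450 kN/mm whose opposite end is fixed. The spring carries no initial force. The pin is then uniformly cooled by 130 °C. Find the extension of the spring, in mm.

δ ≈ 1.51 mm

The unrestrained thermal change is αΔT L = 17.2×10⁻⁶ × 130 × 1950 = 4.36 mm.
With a force P in the spring, the elastic change of the pin is PL/(AE) and that of the spring is P/k; compatibility requires their sum to equal δ_free.
P [ L/(AE) + 1/k ] = δ_free → P [ 1950/(2425×192×10³) + 1/(450×10³) ] = 4.36.
P = 4.36 / 6.41×10⁻⁶ = 680200 N.
Spring extension = P/k = 680200/(450×10³) = 1.512 mm.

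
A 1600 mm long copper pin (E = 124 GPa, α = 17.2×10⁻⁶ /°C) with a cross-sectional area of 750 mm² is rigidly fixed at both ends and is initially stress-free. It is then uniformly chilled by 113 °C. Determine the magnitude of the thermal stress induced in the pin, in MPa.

σ ≈ 241 MPa (tensile)

With length fixed, the mechanical strain must cancel the thermal strain αΔT = 17.2×10⁻⁶ × 113 = 1943.6×10⁻⁶.
σ = EαΔT = 124×10³ × 17.2×10⁻⁶ × 113 = 241 MPa (tensile; the pin is trying to contract).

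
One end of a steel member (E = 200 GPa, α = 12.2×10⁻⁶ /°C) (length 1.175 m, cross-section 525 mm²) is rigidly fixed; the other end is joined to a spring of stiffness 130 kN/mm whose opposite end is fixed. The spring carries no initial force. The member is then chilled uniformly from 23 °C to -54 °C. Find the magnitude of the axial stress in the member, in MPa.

The unrestrained thermal change is αΔT L = 12.2×10⁻⁶ × 77 × 1175 = 1.104 mm.
With a force P in the spring, the elastic change of the member is PL/(AE) and that of the spring is P/k; compatibility requires their sum to equal δ_free.
P [ L/(AE) + 1/k ] = δ_free → P [ 1175/(525×200×10³) + 1/(130×10³) ] = 1.104.
P = 1.104 / 1.888×10⁻⁵ = 58460 N.
σ = P/A = 58460/525 = 111.3 MPa.

σ ≈ 111 MPa (tensile)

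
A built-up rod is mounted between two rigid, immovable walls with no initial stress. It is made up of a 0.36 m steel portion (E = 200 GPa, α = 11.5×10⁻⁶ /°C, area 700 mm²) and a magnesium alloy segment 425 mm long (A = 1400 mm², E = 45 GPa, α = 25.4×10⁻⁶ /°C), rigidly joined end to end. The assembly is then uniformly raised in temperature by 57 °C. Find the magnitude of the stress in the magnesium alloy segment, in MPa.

Free thermal expansion of the whole bar: Σ αᵢΔT Lᵢ = 11.5×10⁻⁶×57×360 + 25.4×10⁻⁶×57×425 = 0.8513 mm.
The walls prevent any net length change, so an axial force P (same in every segment) develops. Compatibility: P · Σ Lᵢ/(AᵢEᵢ) = δ_free.
The series flexibility is Σ Lᵢ/(AᵢEᵢ) = 360/(700×200×10³) + 425/(1400×45×10³) = 9.317×10⁻⁶ mm/N.
P = 0.8513 / 9.317×10⁻⁶ = 91370 N = 91.37 kN, compressive.
σ_{magnesium alloy} = P / A = 91370 / 1400 = 65.26 MPa.

σ ≈ 65.3 MPa (compressive)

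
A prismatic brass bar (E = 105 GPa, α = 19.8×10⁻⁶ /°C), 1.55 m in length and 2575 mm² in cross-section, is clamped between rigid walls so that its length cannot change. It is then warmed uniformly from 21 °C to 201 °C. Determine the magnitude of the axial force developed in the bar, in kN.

Full restraint means ε = 0, so the stress is σ = EαΔT = 105×10³ × 19.8×10⁻⁶ × 180 = 374.2 MPa.
P = AEαΔT = 2575 × 105×10³ × 19.8×10⁻⁶ × 180 = 963.6 kN (compressive).

P ≈ 964 kN (compressive)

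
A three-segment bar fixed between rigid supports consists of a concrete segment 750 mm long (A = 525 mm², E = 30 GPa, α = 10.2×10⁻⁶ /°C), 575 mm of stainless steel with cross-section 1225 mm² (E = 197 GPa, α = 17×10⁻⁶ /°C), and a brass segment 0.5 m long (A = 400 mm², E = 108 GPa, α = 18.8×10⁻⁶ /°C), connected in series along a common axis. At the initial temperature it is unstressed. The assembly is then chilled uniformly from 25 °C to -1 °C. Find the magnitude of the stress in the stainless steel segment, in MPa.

σ ≈ 9.25 MPa (tensile)

With the walls removed the bar would change length by δ_free = Σ αᵢΔT Lᵢ = 10.2×10⁻⁶×26×750 + 17×10⁻⁶×26×575 + 18.8×10⁻⁶×26×500 = 0.6974 mm.
The walls prevent any net length change, so an axial force P (same in every segment) develops. Compatibility: P · Σ Lᵢ/(AᵢEᵢ) = δ_free.
The series flexibility is Σ Lᵢ/(AᵢEᵢ) = 750/(525×30×10³) + 575/(1225×197×10³) + 500/(400×108×10³) = 6.158×10⁻⁵ mm/N.
P = 0.6974 / 6.158×10⁻⁵ = 11330 N = 11.33 kN, tensile.
σ_{stainless steel} = P / A = 11330 / 1225 = 9.246 MPa.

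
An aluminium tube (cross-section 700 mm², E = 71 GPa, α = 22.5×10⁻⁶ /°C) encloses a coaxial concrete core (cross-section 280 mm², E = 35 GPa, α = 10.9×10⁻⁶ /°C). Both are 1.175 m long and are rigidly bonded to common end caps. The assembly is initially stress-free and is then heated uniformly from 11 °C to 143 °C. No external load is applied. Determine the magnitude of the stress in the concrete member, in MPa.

Equilibrium of a rigid end plate with no external load gives equal and opposite internal forces ±P in the two members. Since α_{aluminium} > α_{concrete}, heating drives the aluminium into compression and the concrete into tension.
Setting the final lengths equal and cancelling L: (α₁ − α₂)ΔT = P/(A₁E₁) + P/(A₂E₂).
|α₁ − α₂|·ΔT = 11.6×10⁻⁶ × 132 = 0.001531.
1/(A₁E₁) + 1/(A₂E₂) = 1/(700×71×10³) + 1/(280×35×10³) = 1.222×10⁻⁷ N⁻¹.
So P = 0.001531 / 1.222×10⁻⁷ = 12.53 kN.
σ_{concrete} = P/A₂ = 12530/280 = 44.77 MPa, tensile.

σ ≈ 44.8 MPa (tensile)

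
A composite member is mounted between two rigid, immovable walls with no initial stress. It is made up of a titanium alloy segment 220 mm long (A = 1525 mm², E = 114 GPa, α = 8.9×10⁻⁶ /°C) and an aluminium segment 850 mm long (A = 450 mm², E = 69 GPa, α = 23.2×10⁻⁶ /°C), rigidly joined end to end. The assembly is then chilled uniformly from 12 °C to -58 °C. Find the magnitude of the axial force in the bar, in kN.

If the supports were absent, the total length change would be Σ αᵢΔT Lᵢ = 8.9×10⁻⁶×70×220 + 23.2×10⁻⁶×70×850 = 1.517 mm.
The walls prevent any net length change, so an axial force P (same in every segment) develops. Compatibility: P · Σ Lᵢ/(AᵢEᵢ) = δ_free.
The series flexibility is Σ Lᵢ/(AᵢEᵢ) = 220/(1525×114×10³) + 850/(450×69×10³) = 2.864×10⁻⁵ mm/N.
Hence P = δ_free / Σ(L/AE) = 1.517/2.864×10⁻⁵ = 52.98 kN (tensile).

P ≈ 53 kN (tensile)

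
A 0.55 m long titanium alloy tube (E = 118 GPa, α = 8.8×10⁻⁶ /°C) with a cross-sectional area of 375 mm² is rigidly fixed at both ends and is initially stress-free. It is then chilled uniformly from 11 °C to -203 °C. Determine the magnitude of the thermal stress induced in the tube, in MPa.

σ ≈ 222 MPa (tensile)

With length fixed, the mechanical strain must cancel the thermal strain αΔT = 8.8×10⁻⁶ × 214 = 1883.2×10⁻⁶.
σ = EαΔT = 118×10³ × 8.8×10⁻⁶ × 214 = 222.2 MPa (tensile; the tube is trying to contract).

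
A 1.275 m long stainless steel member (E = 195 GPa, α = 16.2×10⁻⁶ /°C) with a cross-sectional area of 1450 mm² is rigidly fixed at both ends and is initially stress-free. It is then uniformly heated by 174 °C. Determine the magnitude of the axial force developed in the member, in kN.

With zero net strain, σ = E·αΔT = 195 GPa × 16.2×10⁻⁶ × 174 = 549.7 MPa.
Axial force P = σA = 549.7 × 1450 = 797000 N = 797 kN, compressive.

P ≈ 797 kN (compressive)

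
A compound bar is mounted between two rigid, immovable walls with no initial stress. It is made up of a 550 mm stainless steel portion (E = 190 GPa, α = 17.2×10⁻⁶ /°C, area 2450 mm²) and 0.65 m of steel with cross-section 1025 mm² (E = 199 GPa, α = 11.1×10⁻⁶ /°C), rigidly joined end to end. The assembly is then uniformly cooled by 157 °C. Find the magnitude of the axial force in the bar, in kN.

P ≈ 599 kN (tensile)

Free thermal contraction of the whole bar: Σ αᵢΔT Lᵢ = 17.2×10⁻⁶×157×550 + 11.1×10⁻⁶×157×650 = 2.618 mm.
The rigid supports impose zero overall length change; the single axial force P common to all segments must satisfy P Σ Lᵢ/(AᵢEᵢ) = δ_free.
The series flexibility is Σ Lᵢ/(AᵢEᵢ) = 550/(2450×190×10³) + 650/(1025×199×10³) = 4.368×10⁻⁶ mm/N.
Hence P = δ_free / Σ(L/AE) = 2.618/4.368×10⁻⁶ = 599.3 kN (tensile).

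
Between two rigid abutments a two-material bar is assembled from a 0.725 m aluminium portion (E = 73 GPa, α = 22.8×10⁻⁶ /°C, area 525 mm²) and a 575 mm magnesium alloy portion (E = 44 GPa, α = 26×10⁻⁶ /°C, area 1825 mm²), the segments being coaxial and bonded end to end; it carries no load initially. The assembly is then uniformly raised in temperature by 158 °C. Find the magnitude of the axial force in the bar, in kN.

P ≈ 191 kN (compressive)

If the supports were absent, the total length change would be Σ αᵢΔT Lᵢ = 22.8×10⁻⁶×158×725 + 26×10⁻⁶×158×575 = 4.974 mm.
The rigid supports impose zero overall length change; the single axial force P common to all segments must satisfy P Σ Lᵢ/(AᵢEᵢ) = δ_free.
The series flexibility is Σ Lᵢ/(AᵢEᵢ) = 725/(525×73×10³) + 575/(1825×44×10³) = 2.608×10⁻⁵ mm/N.
So P = 4.974 / 2.608×10⁻⁵ = 190.7 kN, compressive.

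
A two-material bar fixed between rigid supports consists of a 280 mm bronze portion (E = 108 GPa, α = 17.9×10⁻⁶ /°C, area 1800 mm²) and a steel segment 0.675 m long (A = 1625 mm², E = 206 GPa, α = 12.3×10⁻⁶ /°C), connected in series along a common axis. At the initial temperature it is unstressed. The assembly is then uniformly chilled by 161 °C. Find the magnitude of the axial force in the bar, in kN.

Free thermal contraction of the whole bar: Σ αᵢΔT Lᵢ = 17.9×10⁻⁶×161×280 + 12.3×10⁻⁶×161×675 = 2.144 mm.
Since the ends are fixed, an axial force P builds up, equal in every segment, with P · Σ Lᵢ/(AᵢEᵢ) = δ_free.
The series flexibility is Σ Lᵢ/(AᵢEᵢ) = 280/(1800×108×10³) + 675/(1625×206×10³) = 3.457×10⁻⁶ mm/N.
So P = 2.144 / 3.457×10⁻⁶ = 620.1 kN, tensile.

P ≈ 620 kN (tensile)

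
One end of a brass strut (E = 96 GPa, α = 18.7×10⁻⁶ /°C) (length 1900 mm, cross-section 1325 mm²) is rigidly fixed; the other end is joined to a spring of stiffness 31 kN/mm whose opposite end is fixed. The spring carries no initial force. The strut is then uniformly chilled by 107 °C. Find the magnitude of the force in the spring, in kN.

Free thermal contraction: δ_free = αΔT L = 18.7×10⁻⁶ × 107 × 1900 = 3.802 mm.
With a force P in the spring, the elastic change of the strut is PL/(AE) and that of the spring is P/k; compatibility requires their sum to equal δ_free.
So P = δ_free / [L/(AE) + 1/k] = 3.802 / [ 1900/(1325×96×10³) + 1/(31×10³) ].
P = 3.802 / 4.72×10⁻⁵ = 80550 N.

P ≈ 80.6 kN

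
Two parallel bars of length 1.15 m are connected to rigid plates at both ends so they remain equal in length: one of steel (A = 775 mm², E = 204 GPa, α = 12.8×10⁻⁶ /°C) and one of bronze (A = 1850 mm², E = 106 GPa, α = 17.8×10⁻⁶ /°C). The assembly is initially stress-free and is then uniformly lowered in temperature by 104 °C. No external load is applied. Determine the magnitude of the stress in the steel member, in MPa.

Equilibrium of a rigid end plate with no external load gives equal and opposite internal forces ±P in the two members. Since α_{bronze} > α_{steel}, cooling drives the bronze into tension and the steel into compression.
Setting the final lengths equal and cancelling L: (α₁ − α₂)ΔT = P/(A₁E₁) + P/(A₂E₂).
|α₁ − α₂|·ΔT = 5×10⁻⁶ × 104 = 0.00052.
1/(A₁E₁) + 1/(A₂E₂) = 1/(775×204×10³) + 1/(1850×106×10³) = 1.142×10⁻⁸ N⁻¹.
So P = 0.00052 / 1.142×10⁻⁸ = 45.52 kN.
σ_{steel} = P/A₁ = 45520/775 = 58.73 MPa, compressive.

σ ≈ 58.7 MPa (compressive)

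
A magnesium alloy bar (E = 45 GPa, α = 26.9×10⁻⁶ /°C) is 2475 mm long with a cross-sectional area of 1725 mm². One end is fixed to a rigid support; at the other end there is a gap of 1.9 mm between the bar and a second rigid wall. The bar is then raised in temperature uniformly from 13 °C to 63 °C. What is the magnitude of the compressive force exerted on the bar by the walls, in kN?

If the wall were absent the bar would grow by αΔT L = 26.9×10⁻⁶ × 50 × 2475 = 3.329 mm.
After closing the 1.9 mm clearance, 3.329 − 1.9 = 1.429 mm of expansion remains to be suppressed by the wall.
That suppressed elongation corresponds to σ = E·Δ/L = 45×10³ × 1.429/2475 = 25.98 MPa.
P = σA = 25.98 × 1725 = 44.81 kN.

P ≈ 44.8 kN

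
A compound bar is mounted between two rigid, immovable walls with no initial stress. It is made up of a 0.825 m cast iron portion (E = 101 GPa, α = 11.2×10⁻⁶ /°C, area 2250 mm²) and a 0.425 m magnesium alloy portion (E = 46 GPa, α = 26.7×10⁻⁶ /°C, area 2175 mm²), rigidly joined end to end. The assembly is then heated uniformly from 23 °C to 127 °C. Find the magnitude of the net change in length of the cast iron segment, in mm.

Free thermal expansion of the whole bar: Σ αᵢΔT Lᵢ = 11.2×10⁻⁶×104×825 + 26.7×10⁻⁶×104×425 = 2.141 mm.
The walls prevent any net length change, so an axial force P (same in every segment) develops. Compatibility: P · Σ Lᵢ/(AᵢEᵢ) = δ_free.
The series flexibility is Σ Lᵢ/(AᵢEᵢ) = 825/(2250×101×10³) + 425/(2175×46×10³) = 7.878×10⁻⁶ mm/N.
Hence P = δ_free / Σ(L/AE) = 2.141/7.878×10⁻⁶ = 271.8 kN (compressive).
For the cast iron segment, free thermal change = 11.2×10⁻⁶×104×825 = 0.961 mm and elastic change from P = 271800×825/(2250×101×10³) = 0.9866 mm; these oppose, so the net change is 0.0257 mm (segment shortens).

|ΔL| ≈ 0.0257 mm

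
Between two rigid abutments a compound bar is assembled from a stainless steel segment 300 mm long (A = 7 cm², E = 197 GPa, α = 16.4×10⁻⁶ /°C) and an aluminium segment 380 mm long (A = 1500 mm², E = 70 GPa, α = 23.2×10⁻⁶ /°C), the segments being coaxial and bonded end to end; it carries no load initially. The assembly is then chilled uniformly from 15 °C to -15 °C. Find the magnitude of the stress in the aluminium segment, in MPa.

σ ≈ 47.4 MPa (tensile)

With the walls removed the bar would change length by δ_free = Σ αᵢΔT Lᵢ = 16.4×10⁻⁶×30×300 + 23.2×10⁻⁶×30×380 = 0.4121 mm.
The walls prevent any net length change, so an axial force P (same in every segment) develops. Compatibility: P · Σ Lᵢ/(AᵢEᵢ) = δ_free.
The series flexibility is Σ Lᵢ/(AᵢEᵢ) = 300/(700×197×10³) + 380/(1500×70×10³) = 5.795×10⁻⁶ mm/N.
So P = 0.4121 / 5.795×10⁻⁶ = 71.12 kN, tensile.
σ_{aluminium} = P / A = 71120 / 1500 = 47.41 MPa.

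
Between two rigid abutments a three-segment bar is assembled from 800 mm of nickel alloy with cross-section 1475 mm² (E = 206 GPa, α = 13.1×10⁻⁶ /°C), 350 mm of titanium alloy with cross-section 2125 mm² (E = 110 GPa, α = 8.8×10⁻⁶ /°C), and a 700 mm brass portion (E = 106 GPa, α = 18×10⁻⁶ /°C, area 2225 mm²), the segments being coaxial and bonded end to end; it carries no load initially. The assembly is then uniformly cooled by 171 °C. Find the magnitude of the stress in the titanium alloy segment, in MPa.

Free thermal contraction of the whole bar: Σ αᵢΔT Lᵢ = 13.1×10⁻⁶×171×800 + 8.8×10⁻⁶×171×350 + 18×10⁻⁶×171×700 = 4.473 mm.
Since the ends are fixed, an axial force P builds up, equal in every segment, with P · Σ Lᵢ/(AᵢEᵢ) = δ_free.
Σ Lᵢ/(AᵢEᵢ) = 800/(1475×206×10³) + 350/(2125×110×10³) + 700/(2225×106×10³) = 7.098×10⁻⁶ mm/N.
P = 4.473 / 7.098×10⁻⁶ = 630200 N = 630.2 kN, tensile.
σ_{titanium alloy} = P / A = 630200 / 2125 = 296.6 MPa.

σ ≈ 297 MPa (tensile)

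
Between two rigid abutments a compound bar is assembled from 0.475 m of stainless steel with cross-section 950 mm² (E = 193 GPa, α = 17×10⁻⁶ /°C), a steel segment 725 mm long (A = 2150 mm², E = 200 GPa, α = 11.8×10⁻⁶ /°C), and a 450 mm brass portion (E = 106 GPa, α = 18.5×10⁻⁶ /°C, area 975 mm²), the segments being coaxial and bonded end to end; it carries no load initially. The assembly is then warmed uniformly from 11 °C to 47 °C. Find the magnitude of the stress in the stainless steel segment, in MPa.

If the supports were absent, the total length change would be Σ αᵢΔT Lᵢ = 17×10⁻⁶×36×475 + 11.8×10⁻⁶×36×725 + 18.5×10⁻⁶×36×450 = 0.8984 mm.
Since the ends are fixed, an axial force P builds up, equal in every segment, with P · Σ Lᵢ/(AᵢEᵢ) = δ_free.
Σ Lᵢ/(AᵢEᵢ) = 475/(950×193×10³) + 725/(2150×200×10³) + 450/(975×106×10³) = 8.631×10⁻⁶ mm/N.
P = 0.8984 / 8.631×10⁻⁶ = 104100 N = 104.1 kN, compressive.
σ_{stainless steel} = P / A = 104100 / 950 = 109.6 MPa.

σ ≈ 110 MPa (compressive)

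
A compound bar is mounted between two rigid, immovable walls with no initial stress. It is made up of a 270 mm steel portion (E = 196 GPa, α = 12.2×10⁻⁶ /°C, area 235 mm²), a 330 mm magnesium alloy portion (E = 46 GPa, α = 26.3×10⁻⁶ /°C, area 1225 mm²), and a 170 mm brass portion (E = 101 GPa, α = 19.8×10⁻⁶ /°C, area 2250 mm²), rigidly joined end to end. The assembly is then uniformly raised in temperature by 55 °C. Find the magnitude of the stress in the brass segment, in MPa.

σ ≈ 30.1 MPa (compressive)

Free thermal expansion of the whole bar: Σ αᵢΔT Lᵢ = 12.2×10⁻⁶×55×270 + 26.3×10⁻⁶×55×330 + 19.8×10⁻⁶×55×170 = 0.8436 mm.
The walls prevent any net length change, so an axial force P (same in every segment) develops. Compatibility: P · Σ Lᵢ/(AᵢEᵢ) = δ_free.
Σ Lᵢ/(AᵢEᵢ) = 270/(235×196×10³) + 330/(1225×46×10³) + 170/(2250×101×10³) = 1.247×10⁻⁵ mm/N.
P = 0.8436 / 1.247×10⁻⁵ = 67670 N = 67.67 kN, compressive.
σ_{brass} = P / A = 67670 / 2250 = 30.08 MPa.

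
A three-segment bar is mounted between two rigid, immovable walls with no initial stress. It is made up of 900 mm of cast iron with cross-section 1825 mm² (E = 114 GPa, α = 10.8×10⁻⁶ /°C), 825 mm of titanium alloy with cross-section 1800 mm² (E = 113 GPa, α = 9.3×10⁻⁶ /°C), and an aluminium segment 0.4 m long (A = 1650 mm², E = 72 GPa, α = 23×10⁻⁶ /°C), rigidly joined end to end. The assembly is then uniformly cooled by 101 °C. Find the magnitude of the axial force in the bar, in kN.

With the walls removed the bar would change length by δ_free = Σ αᵢΔT Lᵢ = 10.8×10⁻⁶×101×900 + 9.3×10⁻⁶×101×825 + 23×10⁻⁶×101×400 = 2.686 mm.
The walls prevent any net length change, so an axial force P (same in every segment) develops. Compatibility: P · Σ Lᵢ/(AᵢEᵢ) = δ_free.
Σ Lᵢ/(AᵢEᵢ) = 900/(1825×114×10³) + 825/(1800×113×10³) + 400/(1650×72×10³) = 1.175×10⁻⁵ mm/N.
Hence P = δ_free / Σ(L/AE) = 2.686/1.175×10⁻⁵ = 228.6 kN (tensile).

P ≈ 229 kN (tensile)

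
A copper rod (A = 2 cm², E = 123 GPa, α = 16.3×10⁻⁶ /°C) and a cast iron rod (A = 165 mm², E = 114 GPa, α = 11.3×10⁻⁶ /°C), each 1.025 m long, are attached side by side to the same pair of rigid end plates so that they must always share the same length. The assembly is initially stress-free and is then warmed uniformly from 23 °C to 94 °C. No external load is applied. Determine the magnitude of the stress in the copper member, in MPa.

σ ≈ 18.9 MPa (compressive)

Equilibrium of a rigid end plate with no external load gives equal and opposite internal forces ±P in the two members. Since α_{copper} > α_{cast iron}, heating drives the copper into compression and the cast iron into tension.
Equating the net (thermal + elastic) strains gives |α₁ − α₂|·ΔT = P·[1/(A₁E₁) + 1/(A₂E₂)].
|α₁ − α₂|·ΔT = 5×10⁻⁶ × 71 = 0.000355.
1/(A₁E₁) + 1/(A₂E₂) = 1/(200×123×10³) + 1/(165×114×10³) = 9.381×10⁻⁸ N⁻¹.
So P = 0.000355 / 9.381×10⁻⁸ = 3.784 kN.
σ_{copper} = P/A₁ = 3784/200 = 18.92 MPa, compressive.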